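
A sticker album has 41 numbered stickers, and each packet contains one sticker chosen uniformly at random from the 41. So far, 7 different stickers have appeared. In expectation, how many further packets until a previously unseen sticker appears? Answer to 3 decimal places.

1.206

The number of packets until the next new sticker is geometric with success probability 34/41, so its mean is 41/34.
E = 41/34 = 1.2059.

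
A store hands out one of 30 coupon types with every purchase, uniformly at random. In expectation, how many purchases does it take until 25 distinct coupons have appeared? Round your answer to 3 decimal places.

Going from k to k+1 distinct takes a geometric number of purchases with mean 30/(30-k).
Sum over k = 0,...,24: E = 30/30 + 30/29 + 30/28 + ... + 30/7 + 30/6 = 51.3496.

51.350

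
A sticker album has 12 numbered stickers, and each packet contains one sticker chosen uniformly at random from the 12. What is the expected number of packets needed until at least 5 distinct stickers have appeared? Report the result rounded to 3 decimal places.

6.124

Going from k to k+1 distinct takes a geometric number of packets with mean 12/(12-k).
Sum over k = 0,...,4: E = 12/12 + 12/11 + 12/10 + 12/9 + 12/8 = 6.1242.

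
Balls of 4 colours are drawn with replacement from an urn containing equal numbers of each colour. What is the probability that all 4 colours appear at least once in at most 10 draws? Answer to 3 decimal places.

Let A_i be the event that colour i is missing after 10 draws. By inclusion–exclusion on the A_i,
P(all seen) = Σ_{j=0}^{4} (-1)^j C(4,j)((4-j)/4)^10
= 1.0000 - 0.2253 + 0.0059 - 0.0000 + 0.0000
= 0.7806.

0.781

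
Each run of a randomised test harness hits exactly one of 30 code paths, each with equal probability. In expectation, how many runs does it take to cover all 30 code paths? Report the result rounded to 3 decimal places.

Split into phases: going from k distinct to k+1 distinct takes on average 30/(30-k) runs.
E[T] = 30/30 + 30/29 + 30/28 + ... + 30/2 + 30/1 = 30·H_{30}.
H_{30} = 3.9950, so E[T] = 119.8496.

119.850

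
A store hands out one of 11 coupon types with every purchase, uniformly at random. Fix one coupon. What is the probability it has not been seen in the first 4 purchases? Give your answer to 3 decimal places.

0.683

Each purchase misses the fixed coupon with probability (11-1)/11 = 10/11, independently.
P(still missing after 4) = (10/11)^4 = 0.6830.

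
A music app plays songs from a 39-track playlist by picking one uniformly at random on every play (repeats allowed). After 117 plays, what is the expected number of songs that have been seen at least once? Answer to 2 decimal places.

For each song, P(seen in 117 plays) = 1 - (38/39)^117 = 0.952.
By linearity of expectation, E[distinct seen] = 39·(1 - (38/39)^117) = 37.133.

37.13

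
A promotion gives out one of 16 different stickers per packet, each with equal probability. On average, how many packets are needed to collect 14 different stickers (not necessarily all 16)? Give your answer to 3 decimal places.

Going from k to k+1 distinct takes a geometric number of packets with mean 16/(16-k).
Sum over k = 0,...,13: E = 16/16 + 16/15 + 16/14 + ... + 16/4 + 16/3 = 30.0917.

30.092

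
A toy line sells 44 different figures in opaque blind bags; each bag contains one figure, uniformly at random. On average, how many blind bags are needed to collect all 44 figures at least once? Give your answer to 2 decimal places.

The wait to go from k to k+1 distinct figures is geometric with mean 44/(44-k).
E[T] = 44/44 + 44/43 + 44/42 + ... + 44/2 + 44/1 = 44·H_{44}.
H_{44} = 4.373, so E[T] = 192.400.

192.40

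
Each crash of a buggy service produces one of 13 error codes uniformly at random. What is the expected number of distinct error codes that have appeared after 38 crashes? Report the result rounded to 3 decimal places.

For each error code, P(seen in 38 crashes) = 1 - (12/13)^38 = 0.9522.
By linearity of expectation, E[distinct seen] = 13·(1 - (12/13)^38) = 12.3792.

12.379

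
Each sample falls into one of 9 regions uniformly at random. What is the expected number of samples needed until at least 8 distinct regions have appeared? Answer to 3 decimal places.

16.461

With k distinct regions already seen, the next new one arrives after an expected 9/(9-k) samples.
Sum over k = 0,...,7: E = 9/9 + 9/8 + 9/7 + ... + 9/3 + 9/2 = 16.4607.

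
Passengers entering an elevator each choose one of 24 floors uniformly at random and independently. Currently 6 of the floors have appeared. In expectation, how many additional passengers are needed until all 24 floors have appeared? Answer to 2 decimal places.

From k distinct to k+1 distinct takes on average 24/(24-k) passengers.
Sum over k = 6,...,23: E = 24/18 + 24/17 + 24/16 + ... + 24/2 + 24/1 = 83.883.

83.88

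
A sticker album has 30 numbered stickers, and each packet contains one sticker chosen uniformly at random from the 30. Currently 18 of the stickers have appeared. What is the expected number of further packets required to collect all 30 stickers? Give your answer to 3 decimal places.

93.096

The wait to go from k to k+1 distinct stickers is geometric with mean 30/(30-k).
Sum over k = 18,...,29: E = 30/12 + 30/11 + 30/10 + ... + 30/2 + 30/1 = 93.0963.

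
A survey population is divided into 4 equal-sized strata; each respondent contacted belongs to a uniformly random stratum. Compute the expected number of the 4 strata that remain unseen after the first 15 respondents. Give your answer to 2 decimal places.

0.05

For each stratum, P(unseen after 15) = (3/4)^15 = 0.013.
By linearity of expectation, E[unseen] = 4·(3/4)^15 = 0.053.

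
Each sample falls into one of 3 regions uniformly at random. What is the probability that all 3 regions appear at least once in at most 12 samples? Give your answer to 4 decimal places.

Let A_i be the event that region i is missing after 12 samples. By inclusion–exclusion on the A_i,
P(all seen) = Σ_{j=0}^{3} (-1)^j C(3,j)((3-j)/3)^12
= 1.00000 - 0.02312 + 0.00001 - 0.00000
= 0.97688.

0.9769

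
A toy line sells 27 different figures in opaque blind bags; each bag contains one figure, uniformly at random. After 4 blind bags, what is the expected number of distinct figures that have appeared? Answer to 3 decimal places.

For each figure, P(seen in 4 blind bags) = 1 - (26/27)^4 = 0.1401.
By linearity of expectation, E[distinct seen] = 27·(1 - (26/27)^4) = 3.7832.

3.783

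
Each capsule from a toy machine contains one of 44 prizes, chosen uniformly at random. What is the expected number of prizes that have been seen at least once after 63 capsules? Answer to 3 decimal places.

For each prize, P(seen in 63 capsules) = 1 - (43/44)^63 = 0.7650.
By linearity of expectation, E[distinct seen] = 44·(1 - (43/44)^63) = 33.6618.

33.662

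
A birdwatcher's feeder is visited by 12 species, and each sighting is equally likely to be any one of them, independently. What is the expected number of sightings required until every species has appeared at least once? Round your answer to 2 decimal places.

37.24

After k distinct species have appeared, the next sighting gives a new one with probability (12-k)/12, so the expected wait for the (k+1)-th is 12/(12-k).
E[T] = 12/12 + 12/11 + 12/10 + ... + 12/2 + 12/1 = 12·H_{12}.
H_{12} = 3.103, so E[T] = 37.239.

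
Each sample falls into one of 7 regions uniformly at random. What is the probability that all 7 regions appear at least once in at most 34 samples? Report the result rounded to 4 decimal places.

By inclusion–exclusion over which regions are missing,
P(all seen) = Σ_{j=0}^{7} (-1)^j C(7,j)((7-j)/7)^34
= 1.00000 - 0.03706 + 0.00023 - 0.00000 + 0.00000 - 0.00000 + 0.00000 - 0.00000
= 0.96317.

0.9632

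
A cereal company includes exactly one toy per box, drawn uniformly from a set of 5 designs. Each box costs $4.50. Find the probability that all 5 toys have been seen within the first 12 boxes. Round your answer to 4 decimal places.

0.6780

By inclusion–exclusion over which toys are missing,
P(all seen) = Σ_{j=0}^{5} (-1)^j C(5,j)((5-j)/5)^12
= 1.00000 - 0.34360 + 0.02177 - 0.00017 + 0.00000 - 0.00000
= 0.67800.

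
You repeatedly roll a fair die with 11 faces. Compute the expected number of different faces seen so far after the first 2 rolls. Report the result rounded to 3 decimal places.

1.909

For each face, P(seen in 2 rolls) = 1 - (10/11)^2 = 0.1736.
By linearity of expectation, E[distinct seen] = 11·(1 - (10/11)^2) = 1.9091.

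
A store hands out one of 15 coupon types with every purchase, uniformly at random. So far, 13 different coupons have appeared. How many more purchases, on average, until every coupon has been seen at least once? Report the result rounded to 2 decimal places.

From k distinct to k+1 distinct takes on average 15/(15-k) purchases.
Sum over k = 13,...,14: E = 15/2 + 15/1 = 22.500.

22.50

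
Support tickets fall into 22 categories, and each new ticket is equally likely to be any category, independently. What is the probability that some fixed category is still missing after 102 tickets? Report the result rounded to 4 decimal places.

0.0087

On each ticket the fixed category fails to appear with probability 21/22.
P(still missing after 102) = (21/22)^102 = 0.00869.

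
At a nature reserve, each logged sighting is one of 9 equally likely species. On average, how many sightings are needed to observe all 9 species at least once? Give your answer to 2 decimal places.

25.46

The wait to go from k to k+1 distinct species is geometric with mean 9/(9-k).
E[T] = 9/9 + 9/8 + 9/7 + ... + 9/2 + 9/1 = 9·H_{9}.
H_{9} = 2.829, so E[T] = 25.461.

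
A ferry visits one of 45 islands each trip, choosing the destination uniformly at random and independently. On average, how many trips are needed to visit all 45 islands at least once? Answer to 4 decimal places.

The wait to go from k to k+1 distinct islands is geometric with mean 45/(45-k).
E[T] = 45/45 + 45/44 + 45/43 + ... + 45/2 + 45/1 = 45·H_{45}.
H_{45} = 4.39495, so E[T] = 197.77267.

197.7727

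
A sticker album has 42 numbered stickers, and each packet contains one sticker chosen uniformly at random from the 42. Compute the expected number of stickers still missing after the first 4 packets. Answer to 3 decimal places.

38.141

For each sticker, P(unseen after 4) = (41/42)^4 = 0.9081.
By linearity of expectation, E[unseen] = 42·(41/42)^4 = 38.1406.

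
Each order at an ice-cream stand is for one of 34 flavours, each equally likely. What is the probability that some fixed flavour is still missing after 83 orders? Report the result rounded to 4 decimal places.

Each order misses the fixed flavour with probability (34-1)/34 = 33/34, independently.
P(still missing after 83) = (33/34)^83 = 0.08393.

0.0839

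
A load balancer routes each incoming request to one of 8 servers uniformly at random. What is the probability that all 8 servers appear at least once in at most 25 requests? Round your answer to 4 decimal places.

By inclusion–exclusion over which servers are missing,
P(all seen) = Σ_{j=0}^{8} (-1)^j C(8,j)((8-j)/8)^25
= 1.00000 - 0.28398 + 0.02107 - 0.00044 + 0.00000 - 0.00000 + 0.00000 - 0.00000 + 0.00000
= 0.73665.

0.7366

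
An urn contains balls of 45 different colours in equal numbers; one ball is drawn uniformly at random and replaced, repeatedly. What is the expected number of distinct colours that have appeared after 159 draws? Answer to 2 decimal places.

For each colour, P(seen in 159 draws) = 1 - (44/45)^159 = 0.972.
By linearity of expectation, E[distinct seen] = 45·(1 - (44/45)^159) = 43.737.

43.74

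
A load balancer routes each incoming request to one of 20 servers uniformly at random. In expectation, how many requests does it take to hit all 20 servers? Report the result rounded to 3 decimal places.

71.955

The wait to go from k to k+1 distinct servers is geometric with mean 20/(20-k).
E[T] = 20/20 + 20/19 + 20/18 + ... + 20/2 + 20/1 = 20·H_{20}.
H_{20} = 3.5977, so E[T] = 71.9548.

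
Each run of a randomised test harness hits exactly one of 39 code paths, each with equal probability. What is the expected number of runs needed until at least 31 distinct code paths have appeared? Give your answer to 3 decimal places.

59.892

Going from k to k+1 distinct takes a geometric number of runs with mean 39/(39-k).
Sum over k = 0,...,30: E = 39/39 + 39/38 + 39/37 + ... + 39/10 + 39/9 = 59.8917.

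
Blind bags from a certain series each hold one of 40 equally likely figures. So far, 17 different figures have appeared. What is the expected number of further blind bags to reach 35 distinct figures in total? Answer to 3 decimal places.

58.038

From k distinct to k+1 distinct takes on average 40/(40-k) blind bags.
Sum over k = 17,...,34: E = 40/23 + 40/22 + 40/21 + ... + 40/7 + 40/6 = 58.0383.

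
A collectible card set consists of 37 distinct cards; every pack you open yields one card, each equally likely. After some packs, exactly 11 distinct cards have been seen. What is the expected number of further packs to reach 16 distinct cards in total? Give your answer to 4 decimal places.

From k distinct to k+1 distinct takes on average 37/(37-k) packs.
Sum over k = 11,...,15: E = 37/26 + 37/25 + 37/24 + 37/23 + 37/22 = 7.73526.

7.7353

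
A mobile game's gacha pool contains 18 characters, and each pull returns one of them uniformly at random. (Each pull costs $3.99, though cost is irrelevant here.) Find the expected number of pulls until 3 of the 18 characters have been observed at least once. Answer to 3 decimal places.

Going from k to k+1 distinct takes a geometric number of pulls with mean 18/(18-k).
Sum over k = 0,...,2: E = 18/18 + 18/17 + 18/16 = 3.1838.

3.184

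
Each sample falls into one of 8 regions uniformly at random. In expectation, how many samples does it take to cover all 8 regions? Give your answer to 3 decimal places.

21.743

Split into phases: going from k distinct to k+1 distinct takes on average 8/(8-k) samples.
E[T] = 8/8 + 8/7 + 8/6 + ... + 8/2 + 8/1 = 8·H_{8}.
H_{8} = 2.7179, so E[T] = 21.7429.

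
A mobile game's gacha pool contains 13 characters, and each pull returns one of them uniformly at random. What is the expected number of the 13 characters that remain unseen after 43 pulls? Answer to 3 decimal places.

0.416

For each character, P(unseen after 43) = (12/13)^43 = 0.0320.
By linearity of expectation, E[unseen] = 13·(12/13)^43 = 0.4161.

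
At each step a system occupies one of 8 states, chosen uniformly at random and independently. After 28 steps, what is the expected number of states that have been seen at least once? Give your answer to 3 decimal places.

7.810

For each state, P(seen in 28 steps) = 1 - (7/8)^28 = 0.9762.
By linearity of expectation, E[distinct seen] = 8·(1 - (7/8)^28) = 7.8098.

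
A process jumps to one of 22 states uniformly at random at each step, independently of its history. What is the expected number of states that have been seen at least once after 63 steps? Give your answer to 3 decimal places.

For each state, P(seen in 63 steps) = 1 - (21/22)^63 = 0.9466.
By linearity of expectation, E[distinct seen] = 22·(1 - (21/22)^63) = 20.8262.

20.826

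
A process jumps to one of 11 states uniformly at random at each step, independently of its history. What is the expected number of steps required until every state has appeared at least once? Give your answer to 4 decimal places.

The wait to go from k to k+1 distinct states is geometric with mean 11/(11-k).
E[T] = 11/11 + 11/10 + 11/9 + ... + 11/2 + 11/1 = 11·H_{11}.
H_{11} = 3.01988, so E[T] = 33.21865.

33.2187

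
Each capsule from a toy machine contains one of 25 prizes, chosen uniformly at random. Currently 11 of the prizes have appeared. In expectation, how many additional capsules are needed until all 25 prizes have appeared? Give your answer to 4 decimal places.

From k distinct to k+1 distinct takes on average 25/(25-k) capsules.
Sum over k = 11,...,24: E = 25/14 + 25/13 + 25/12 + ... + 25/2 + 25/1 = 81.28906.

81.2891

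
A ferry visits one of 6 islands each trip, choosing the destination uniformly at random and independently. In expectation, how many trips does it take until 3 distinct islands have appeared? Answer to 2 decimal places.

3.70

Going from k to k+1 distinct takes a geometric number of trips with mean 6/(6-k).
Sum over k = 0,...,2: E = 6/6 + 6/5 + 6/4 = 3.700.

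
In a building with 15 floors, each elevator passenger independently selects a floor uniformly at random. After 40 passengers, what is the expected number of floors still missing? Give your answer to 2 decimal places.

For each floor, P(unseen after 40) = (14/15)^40 = 0.063.
By linearity of expectation, E[unseen] = 15·(14/15)^40 = 0.950.

0.95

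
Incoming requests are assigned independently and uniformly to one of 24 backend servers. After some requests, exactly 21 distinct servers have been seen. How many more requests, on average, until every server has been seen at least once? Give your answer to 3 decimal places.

44.000

The wait to go from k to k+1 distinct servers is geometric with mean 24/(24-k).
Sum over k = 21,...,23: E = 24/3 + 24/2 + 24/1 = 44.0000.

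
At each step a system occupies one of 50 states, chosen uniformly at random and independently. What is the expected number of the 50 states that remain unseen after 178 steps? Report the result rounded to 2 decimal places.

For each state, P(unseen after 178) = (49/50)^178 = 0.027.
By linearity of expectation, E[unseen] = 50·(49/50)^178 = 1.372.

1.37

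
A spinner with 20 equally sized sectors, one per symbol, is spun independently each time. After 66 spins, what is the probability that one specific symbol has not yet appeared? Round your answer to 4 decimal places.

On each spin the fixed symbol fails to appear with probability 19/20.
P(still missing after 66) = (19/20)^66 = 0.03387.

0.0339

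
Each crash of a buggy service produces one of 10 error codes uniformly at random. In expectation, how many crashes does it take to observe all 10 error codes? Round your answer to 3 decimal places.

After k distinct error codes have appeared, the next crash gives a new one with probability (10-k)/10, so the expected wait for the (k+1)-th is 10/(10-k).
E[T] = 10/10 + 10/9 + 10/8 + ... + 10/2 + 10/1 = 10·H_{10}.
H_{10} = 2.9290, so E[T] = 29.2897.

29.290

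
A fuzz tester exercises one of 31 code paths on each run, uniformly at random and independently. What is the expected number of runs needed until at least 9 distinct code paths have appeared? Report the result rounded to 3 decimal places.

10.429

With k distinct code paths already seen, the next new one arrives after an expected 31/(31-k) runs.
Sum over k = 0,...,8: E = 31/31 + 31/30 + 31/29 + ... + 31/24 + 31/23 = 10.4294.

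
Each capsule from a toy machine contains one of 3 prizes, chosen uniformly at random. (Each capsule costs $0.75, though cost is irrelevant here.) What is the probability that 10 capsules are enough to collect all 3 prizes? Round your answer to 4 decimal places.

Let A_i be the event that prize i is missing after 10 capsules. By inclusion–exclusion on the A_i,
P(all seen) = Σ_{j=0}^{3} (-1)^j C(3,j)((3-j)/3)^10
= 1.00000 - 0.05202 + 0.00005 - 0.00000
= 0.94803.

0.9480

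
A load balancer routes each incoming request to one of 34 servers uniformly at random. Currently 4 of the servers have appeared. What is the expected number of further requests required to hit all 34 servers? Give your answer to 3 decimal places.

135.830

With k distinct servers already seen, the next new one takes an expected 34/(34-k) requests.
Sum over k = 4,...,33: E = 34/30 + 34/29 + 34/28 + ... + 34/2 + 34/1 = 135.8296.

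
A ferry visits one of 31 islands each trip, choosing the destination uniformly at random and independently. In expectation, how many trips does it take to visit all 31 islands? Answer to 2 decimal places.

124.84

Split into phases: going from k distinct to k+1 distinct takes on average 31/(31-k) trips.
E[T] = 31/31 + 31/30 + 31/29 + ... + 31/2 + 31/1 = 31·H_{31}.
H_{31} = 4.027, so E[T] = 124.845.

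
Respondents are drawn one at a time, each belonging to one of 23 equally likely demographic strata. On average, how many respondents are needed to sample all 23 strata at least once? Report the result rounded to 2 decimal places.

The wait to go from k to k+1 distinct strata is geometric with mean 23/(23-k).
E[T] = 23/23 + 23/22 + 23/21 + ... + 23/2 + 23/1 = 23·H_{23}.
H_{23} = 3.734, so E[T] = 85.889.

85.89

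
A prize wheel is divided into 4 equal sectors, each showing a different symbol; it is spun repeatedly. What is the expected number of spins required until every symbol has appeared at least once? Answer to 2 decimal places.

8.33

Split into phases: going from k distinct to k+1 distinct takes on average 4/(4-k) spins.
E[T] = 4/4 + 4/3 + 4/2 + 4/1 = 4·H_{4}.
H_{4} = 2.083, so E[T] = 8.333.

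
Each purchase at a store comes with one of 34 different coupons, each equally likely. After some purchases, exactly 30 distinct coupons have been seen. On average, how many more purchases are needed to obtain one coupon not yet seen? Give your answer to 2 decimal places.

The number of purchases until the next new coupon is geometric with success probability 4/34, so its mean is 34/4.
E = 34/4 = 8.500.

8.50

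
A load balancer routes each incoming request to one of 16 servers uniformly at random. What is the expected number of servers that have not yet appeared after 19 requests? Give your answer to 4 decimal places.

4.6943

For each server, P(unseen after 19) = (15/16)^19 = 0.29340.
By linearity of expectation, E[unseen] = 16·(15/16)^19 = 4.69434.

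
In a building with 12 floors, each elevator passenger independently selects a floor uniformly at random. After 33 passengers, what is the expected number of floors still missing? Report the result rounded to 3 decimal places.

0.679

For each floor, P(unseen after 33) = (11/12)^33 = 0.0566.
By linearity of expectation, E[unseen] = 12·(11/12)^33 = 0.6795.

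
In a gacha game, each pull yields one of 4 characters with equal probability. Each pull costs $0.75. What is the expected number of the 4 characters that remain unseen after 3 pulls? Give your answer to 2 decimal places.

1.69

For each character, P(unseen after 3) = (3/4)^3 = 0.422.
By linearity of expectation, E[unseen] = 4·(3/4)^3 = 1.688.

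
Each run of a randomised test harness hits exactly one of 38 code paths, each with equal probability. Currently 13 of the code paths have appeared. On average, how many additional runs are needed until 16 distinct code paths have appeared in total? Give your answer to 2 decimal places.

4.76

From k distinct to k+1 distinct takes on average 38/(38-k) runs.
Sum over k = 13,...,15: E = 38/25 + 38/24 + 38/23 = 4.756.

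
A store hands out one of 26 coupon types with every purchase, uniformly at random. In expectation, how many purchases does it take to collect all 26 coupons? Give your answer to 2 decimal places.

The wait to go from k to k+1 distinct coupons is geometric with mean 26/(26-k).
E[T] = 26/26 + 26/25 + 26/24 + ... + 26/2 + 26/1 = 26·H_{26}.
H_{26} = 3.854, so E[T] = 100.215.

100.21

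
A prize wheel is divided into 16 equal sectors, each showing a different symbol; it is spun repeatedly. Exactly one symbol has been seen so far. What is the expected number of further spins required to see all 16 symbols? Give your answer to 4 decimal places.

With k distinct symbols already seen, the next new one takes an expected 16/(16-k) spins.
Sum over k = 1,...,15: E = 16/15 + 16/14 + 16/13 + ... + 16/2 + 16/1 = 53.09166.

53.0917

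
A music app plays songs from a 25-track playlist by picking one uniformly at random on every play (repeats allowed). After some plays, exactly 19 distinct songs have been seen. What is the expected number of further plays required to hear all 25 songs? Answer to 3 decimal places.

From k distinct to k+1 distinct takes on average 25/(25-k) plays.
Sum over k = 19,...,24: E = 25/6 + 25/5 + 25/4 + 25/3 + 25/2 + 25/1 = 61.2500.

61.250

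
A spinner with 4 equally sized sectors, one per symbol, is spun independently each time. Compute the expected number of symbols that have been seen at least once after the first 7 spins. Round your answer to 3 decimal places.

For each symbol, P(seen in 7 spins) = 1 - (3/4)^7 = 0.8665.
By linearity of expectation, E[distinct seen] = 4·(1 - (3/4)^7) = 3.4661.

3.466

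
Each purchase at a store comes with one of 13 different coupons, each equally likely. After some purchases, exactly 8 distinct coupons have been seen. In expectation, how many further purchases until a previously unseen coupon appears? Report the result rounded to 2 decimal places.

Each purchase yields a new coupon with probability (13-8)/13 = 5/13, so the wait is geometric with mean 13/5.
E = 13/5 = 2.600.

2.60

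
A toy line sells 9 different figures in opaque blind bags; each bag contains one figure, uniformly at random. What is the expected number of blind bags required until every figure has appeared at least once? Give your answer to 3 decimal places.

Split into phases: going from k distinct to k+1 distinct takes on average 9/(9-k) blind bags.
E[T] = 9/9 + 9/8 + 9/7 + ... + 9/2 + 9/1 = 9·H_{9}.
H_{9} = 2.8290, so E[T] = 25.4607.

25.461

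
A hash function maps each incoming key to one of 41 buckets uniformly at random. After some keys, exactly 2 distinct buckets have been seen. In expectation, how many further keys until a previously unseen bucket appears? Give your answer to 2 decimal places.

1.05

The number of keys until the next new bucket is geometric with success probability 39/41, so its mean is 41/39.
E = 41/39 = 1.051.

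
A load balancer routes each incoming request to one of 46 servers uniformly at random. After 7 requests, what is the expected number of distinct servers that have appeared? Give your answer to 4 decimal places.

6.5597

For each server, P(seen in 7 requests) = 1 - (45/46)^7 = 0.14260.
By linearity of expectation, E[distinct seen] = 46·(1 - (45/46)^7) = 6.55966.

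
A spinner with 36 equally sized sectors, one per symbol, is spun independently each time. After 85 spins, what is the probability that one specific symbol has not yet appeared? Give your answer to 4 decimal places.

Each spin misses the fixed symbol with probability (36-1)/36 = 35/36, independently.
P(still missing after 85) = (35/36)^85 = 0.09122.

0.0912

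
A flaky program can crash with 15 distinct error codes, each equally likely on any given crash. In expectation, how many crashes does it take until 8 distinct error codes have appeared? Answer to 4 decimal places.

With k distinct error codes already seen, the next new one arrives after an expected 15/(15-k) crashes.
Sum over k = 0,...,7: E = 15/15 + 15/14 + 15/13 + ... + 15/9 + 15/8 = 10.88058.

10.8806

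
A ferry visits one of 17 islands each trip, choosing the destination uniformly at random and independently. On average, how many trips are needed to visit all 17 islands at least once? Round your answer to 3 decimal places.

58.472

After k distinct islands have appeared, the next trip gives a new one with probability (17-k)/17, so the expected wait for the (k+1)-th is 17/(17-k).
E[T] = 17/17 + 17/16 + 17/15 + ... + 17/2 + 17/1 = 17·H_{17}.
H_{17} = 3.4396, so E[T] = 58.4724.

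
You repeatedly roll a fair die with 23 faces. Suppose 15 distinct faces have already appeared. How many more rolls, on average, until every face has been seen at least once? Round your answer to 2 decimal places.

62.51

With k distinct faces already seen, the next new one takes an expected 23/(23-k) rolls.
Sum over k = 15,...,22: E = 23/8 + 23/7 + 23/6 + ... + 23/2 + 23/1 = 62.511.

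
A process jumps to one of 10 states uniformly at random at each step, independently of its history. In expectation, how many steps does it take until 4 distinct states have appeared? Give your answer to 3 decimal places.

4.790

Going from k to k+1 distinct takes a geometric number of steps with mean 10/(10-k).
Sum over k = 0,...,3: E = 10/10 + 10/9 + 10/8 + 10/7 = 4.7897.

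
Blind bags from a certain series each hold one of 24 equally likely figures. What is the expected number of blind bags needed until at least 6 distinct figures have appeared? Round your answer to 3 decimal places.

Going from k to k+1 distinct takes a geometric number of blind bags with mean 24/(24-k).
Sum over k = 0,...,5: E = 24/24 + 24/23 + 24/22 + 24/21 + 24/20 + 24/19 = 6.7404.

6.740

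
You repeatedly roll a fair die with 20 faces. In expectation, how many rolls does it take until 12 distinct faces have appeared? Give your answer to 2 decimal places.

17.60

With k distinct faces already seen, the next new one arrives after an expected 20/(20-k) rolls.
Sum over k = 0,...,11: E = 20/20 + 20/19 + 20/18 + ... + 20/10 + 20/9 = 17.598.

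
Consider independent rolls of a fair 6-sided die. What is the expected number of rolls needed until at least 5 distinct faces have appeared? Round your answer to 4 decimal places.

8.7000

With k distinct faces already seen, the next new one arrives after an expected 6/(6-k) rolls.
Sum over k = 0,...,4: E = 6/6 + 6/5 + 6/4 + 6/3 + 6/2 = 8.70000.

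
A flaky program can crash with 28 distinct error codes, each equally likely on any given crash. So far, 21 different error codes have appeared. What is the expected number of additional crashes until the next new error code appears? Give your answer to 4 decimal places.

4.0000

The number of crashes until the next new error code is geometric with success probability 7/28, so its mean is 28/7.
E = 28/7 = 4.00000.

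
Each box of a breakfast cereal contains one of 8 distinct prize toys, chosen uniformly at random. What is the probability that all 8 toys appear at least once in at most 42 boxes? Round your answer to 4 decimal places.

0.9708

Let A_i be the event that toy i is missing after 42 boxes. By inclusion–exclusion on the A_i,
P(all seen) = Σ_{j=0}^{8} (-1)^j C(8,j)((8-j)/8)^42
= 1.00000 - 0.02934 + 0.00016 - 0.00000 + 0.00000 - 0.00000 + 0.00000 - 0.00000 + 0.00000
= 0.97082.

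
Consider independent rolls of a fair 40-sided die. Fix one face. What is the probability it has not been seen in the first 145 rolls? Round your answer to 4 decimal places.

On each roll the fixed face fails to appear with probability 39/40.
P(still missing after 145) = (39/40)^145 = 0.02545.

0.0254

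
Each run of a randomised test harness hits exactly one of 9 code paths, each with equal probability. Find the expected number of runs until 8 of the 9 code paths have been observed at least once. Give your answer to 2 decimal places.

Going from k to k+1 distinct takes a geometric number of runs with mean 9/(9-k).
Sum over k = 0,...,7: E = 9/9 + 9/8 + 9/7 + ... + 9/3 + 9/2 = 16.461.

16.46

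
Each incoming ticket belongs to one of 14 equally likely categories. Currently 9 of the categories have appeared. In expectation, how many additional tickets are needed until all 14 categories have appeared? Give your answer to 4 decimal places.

31.9667

With k distinct categories already seen, the next new one takes an expected 14/(14-k) tickets.
Sum over k = 9,...,13: E = 14/5 + 14/4 + 14/3 + 14/2 + 14/1 = 31.96667.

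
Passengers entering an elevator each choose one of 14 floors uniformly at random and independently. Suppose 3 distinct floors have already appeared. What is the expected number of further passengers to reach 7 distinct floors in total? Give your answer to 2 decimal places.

5.98

The wait to go from k to k+1 distinct floors is geometric with mean 14/(14-k).
Sum over k = 3,...,6: E = 14/11 + 14/10 + 14/9 + 14/8 = 5.978.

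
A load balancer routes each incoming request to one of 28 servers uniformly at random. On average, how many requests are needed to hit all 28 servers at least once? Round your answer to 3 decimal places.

109.961

Split into phases: going from k distinct to k+1 distinct takes on average 28/(28-k) requests.
E[T] = 28/28 + 28/27 + 28/26 + ... + 28/2 + 28/1 = 28·H_{28}.
H_{28} = 3.9272, so E[T] = 109.9608.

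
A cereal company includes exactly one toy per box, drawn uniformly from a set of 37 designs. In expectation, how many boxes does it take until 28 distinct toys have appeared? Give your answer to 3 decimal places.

50.787

Going from k to k+1 distinct takes a geometric number of boxes with mean 37/(37-k).
Sum over k = 0,...,27: E = 37/37 + 37/36 + 37/35 + ... + 37/11 + 37/10 = 50.7869.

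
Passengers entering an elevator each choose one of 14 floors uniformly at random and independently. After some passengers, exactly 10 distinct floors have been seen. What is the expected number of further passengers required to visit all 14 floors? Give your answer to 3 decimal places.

29.167

From k distinct to k+1 distinct takes on average 14/(14-k) passengers.
Sum over k = 10,...,13: E = 14/4 + 14/3 + 14/2 + 14/1 = 29.1667.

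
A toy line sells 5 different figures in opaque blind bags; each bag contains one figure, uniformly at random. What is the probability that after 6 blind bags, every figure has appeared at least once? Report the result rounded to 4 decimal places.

0.1152

By inclusion–exclusion over which figures are missing,
P(all seen) = Σ_{j=0}^{5} (-1)^j C(5,j)((5-j)/5)^6
= 1.00000 - 1.31072 + 0.46656 - 0.04096 + 0.00032 - 0.00000
= 0.11520.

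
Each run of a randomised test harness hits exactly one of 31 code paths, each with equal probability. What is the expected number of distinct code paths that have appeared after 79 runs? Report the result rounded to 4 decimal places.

28.6753

For each code path, P(seen in 79 runs) = 1 - (30/31)^79 = 0.92501.
By linearity of expectation, E[distinct seen] = 31·(1 - (30/31)^79) = 28.67530.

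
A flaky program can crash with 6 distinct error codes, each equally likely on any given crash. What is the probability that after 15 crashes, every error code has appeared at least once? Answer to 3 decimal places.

By inclusion–exclusion over which error codes are missing,
P(all seen) = Σ_{j=0}^{6} (-1)^j C(6,j)((6-j)/6)^15
= 1.0000 - 0.3894 + 0.0343 - 0.0006 + 0.0000 - 0.0000 + 0.0000
= 0.6442.

0.644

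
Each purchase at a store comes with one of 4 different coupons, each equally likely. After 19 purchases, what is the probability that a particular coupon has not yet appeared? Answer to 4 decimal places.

0.0042

On each purchase the fixed coupon fails to appear with probability 3/4.
P(still missing after 19) = (3/4)^19 = 0.00423.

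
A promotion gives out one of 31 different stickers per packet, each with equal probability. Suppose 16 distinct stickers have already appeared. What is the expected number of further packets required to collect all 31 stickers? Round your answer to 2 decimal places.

102.87

With k distinct stickers already seen, the next new one takes an expected 31/(31-k) packets.
Sum over k = 16,...,30: E = 31/15 + 31/14 + 31/13 + ... + 31/2 + 31/1 = 102.865.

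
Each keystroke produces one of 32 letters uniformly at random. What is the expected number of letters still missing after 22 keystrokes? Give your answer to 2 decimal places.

15.92

For each letter, P(unseen after 22) = (31/32)^22 = 0.497.
By linearity of expectation, E[unseen] = 32·(31/32)^22 = 15.915.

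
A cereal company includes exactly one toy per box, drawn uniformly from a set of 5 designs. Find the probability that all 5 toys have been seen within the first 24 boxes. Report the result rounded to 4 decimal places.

By inclusion–exclusion over which toys are missing,
P(all seen) = Σ_{j=0}^{5} (-1)^j C(5,j)((5-j)/5)^24
= 1.00000 - 0.02361 + 0.00005 - 0.00000 + 0.00000 - 0.00000
= 0.97644.

0.9764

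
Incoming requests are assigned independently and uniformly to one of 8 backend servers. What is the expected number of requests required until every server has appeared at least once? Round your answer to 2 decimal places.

Split into phases: going from k distinct to k+1 distinct takes on average 8/(8-k) requests.
E[T] = 8/8 + 8/7 + 8/6 + ... + 8/2 + 8/1 = 8·H_{8}.
H_{8} = 2.718, so E[T] = 21.743.

21.74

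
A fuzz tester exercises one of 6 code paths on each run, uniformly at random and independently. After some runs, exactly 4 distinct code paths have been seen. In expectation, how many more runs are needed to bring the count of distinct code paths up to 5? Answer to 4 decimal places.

With k distinct code paths already seen, the next new one takes an expected 6/(6-k) runs.
Only the k = 4 term is needed: E = 6/2 = 3.00000.

3.0000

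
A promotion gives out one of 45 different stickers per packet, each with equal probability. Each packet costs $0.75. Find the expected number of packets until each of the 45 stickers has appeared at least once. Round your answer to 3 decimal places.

197.773

Split into phases: going from k distinct to k+1 distinct takes on average 45/(45-k) packets.
E[T] = 45/45 + 45/44 + 45/43 + ... + 45/2 + 45/1 = 45·H_{45}.
H_{45} = 4.3949, so E[T] = 197.7727.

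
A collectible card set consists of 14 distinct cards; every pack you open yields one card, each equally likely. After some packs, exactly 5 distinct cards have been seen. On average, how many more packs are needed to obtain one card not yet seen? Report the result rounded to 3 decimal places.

1.556

The number of packs until the next new card is geometric with success probability 9/14, so its mean is 14/9.
E = 14/9 = 1.5556.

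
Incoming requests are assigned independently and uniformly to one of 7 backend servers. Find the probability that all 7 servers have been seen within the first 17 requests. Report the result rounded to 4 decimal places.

By inclusion–exclusion over which servers are missing,
P(all seen) = Σ_{j=0}^{7} (-1)^j C(7,j)((7-j)/7)^17
= 1.00000 - 0.50933 + 0.06887 - 0.00258 + 0.00002 - 0.00000 + 0.00000 - 0.00000
= 0.55697.

0.5570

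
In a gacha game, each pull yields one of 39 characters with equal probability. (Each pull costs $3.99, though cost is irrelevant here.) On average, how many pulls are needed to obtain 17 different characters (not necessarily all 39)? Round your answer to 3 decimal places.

21.946

Going from k to k+1 distinct takes a geometric number of pulls with mean 39/(39-k).
Sum over k = 0,...,16: E = 39/39 + 39/38 + 39/37 + ... + 39/24 + 39/23 = 21.9465.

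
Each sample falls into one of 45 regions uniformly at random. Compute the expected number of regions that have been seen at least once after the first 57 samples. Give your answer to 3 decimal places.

For each region, P(seen in 57 samples) = 1 - (44/45)^57 = 0.7222.
By linearity of expectation, E[distinct seen] = 45·(1 - (44/45)^57) = 32.5002.

32.500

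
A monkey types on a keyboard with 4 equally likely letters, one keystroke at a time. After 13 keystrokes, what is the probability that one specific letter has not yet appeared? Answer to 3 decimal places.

On each keystroke the fixed letter fails to appear with probability 3/4.
P(still missing after 13) = (3/4)^13 = 0.0238.

0.024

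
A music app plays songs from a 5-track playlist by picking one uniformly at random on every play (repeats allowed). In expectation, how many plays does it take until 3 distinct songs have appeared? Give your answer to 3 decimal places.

Going from k to k+1 distinct takes a geometric number of plays with mean 5/(5-k).
Sum over k = 0,...,2: E = 5/5 + 5/4 + 5/3 = 3.9167.

3.917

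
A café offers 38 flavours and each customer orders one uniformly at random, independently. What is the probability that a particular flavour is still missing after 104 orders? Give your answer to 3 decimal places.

0.062

Each order misses the fixed flavour with probability (38-1)/38 = 37/38, independently.
P(still missing after 104) = (37/38)^104 = 0.0624.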